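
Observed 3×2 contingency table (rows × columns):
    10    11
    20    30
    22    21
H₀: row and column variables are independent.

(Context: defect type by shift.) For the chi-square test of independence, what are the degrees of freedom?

degrees of freedom = 2

df = (r−1)(c−1) = (3−1)·(2−1) = 2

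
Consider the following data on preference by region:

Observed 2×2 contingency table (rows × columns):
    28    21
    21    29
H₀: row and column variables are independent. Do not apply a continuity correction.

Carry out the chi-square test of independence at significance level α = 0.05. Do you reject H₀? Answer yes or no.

reject H₀: no

Row totals [49, 50], col totals [49, 50], n=99
χ² = (28−24.25)²/24.25 + (21−24.75)²/24.75 + (21−24.75)²/24.75 + (29−25.25)²/25.25 = 2.2701
df = 1
p-value (upper-tail) = 0.13189
At α=0.05: p ≥ α → fail to reject H₀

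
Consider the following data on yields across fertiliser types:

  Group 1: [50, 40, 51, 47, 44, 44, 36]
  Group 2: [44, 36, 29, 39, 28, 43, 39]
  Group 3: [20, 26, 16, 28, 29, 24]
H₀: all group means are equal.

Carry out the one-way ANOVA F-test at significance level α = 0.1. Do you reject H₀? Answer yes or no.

reject H₀: yes

Group means [44.57, 36.86, 23.83], grand mean 35.650
SSB = Σnᵢ(x̄ᵢ−x̄)² = 1405.145; SSW = ΣΣ(x−x̄ᵢ)² = 535.405
MSB = 1405.145/2 = 702.5726; MSW = 535.405/17 = 31.4944
F = MSB/MSW = 22.3079
df = (2, 17)
p-value (upper-tail) = 0.00002
At α=0.1: p < α → reject H₀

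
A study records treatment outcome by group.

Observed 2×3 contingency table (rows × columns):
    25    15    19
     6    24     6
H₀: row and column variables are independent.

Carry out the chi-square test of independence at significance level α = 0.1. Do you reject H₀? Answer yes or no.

reject H₀: yes

Row totals [59, 36], col totals [31, 39, 25], n=95
χ² = (25−19.25)²/19.25 + (15−24.22)²/24.22 + (19−15.53)²/15.53 + (6−11.75)²/11.75 + (24−14.78)²/14.78 + (6−9.47)²/9.47 = 15.8423
df = 2
p-value (upper-tail) = 0.00036
At α=0.1: p < α → reject H₀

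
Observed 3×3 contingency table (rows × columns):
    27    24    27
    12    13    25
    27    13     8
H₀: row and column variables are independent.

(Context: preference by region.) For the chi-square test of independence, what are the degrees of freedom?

df = (r−1)(c−1) = (3−1)·(3−1) = 4

degrees of freedom = 4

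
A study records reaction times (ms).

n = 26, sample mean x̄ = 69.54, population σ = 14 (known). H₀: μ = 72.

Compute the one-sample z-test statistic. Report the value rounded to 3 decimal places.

test statistic = -0.896

SE = σ/√n = 14/√26 = 2.7456
z = (x̄−μ₀)/SE = (69.54−72)/2.7456 = -0.8960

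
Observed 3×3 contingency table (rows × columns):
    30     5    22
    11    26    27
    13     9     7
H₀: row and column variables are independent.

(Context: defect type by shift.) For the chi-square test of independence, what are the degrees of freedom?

degrees of freedom = 4

df = (r−1)(c−1) = (3−1)·(3−1) = 4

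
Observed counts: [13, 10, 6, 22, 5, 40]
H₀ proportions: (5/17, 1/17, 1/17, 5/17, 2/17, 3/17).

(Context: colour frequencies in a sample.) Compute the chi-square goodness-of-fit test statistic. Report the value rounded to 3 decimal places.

test statistic = 47.868

n = 96; E_i = n·p_i = [28.24, 5.65, 5.65, 28.24, 11.29, 16.94]
χ² = (13−28.24)²/28.24 + (10−5.65)²/5.65 + (6−5.65)²/5.65 + (22−28.24)²/28.24 + (5−11.29)²/11.29 + (40−16.94)²/16.94 = 47.8684
df = 5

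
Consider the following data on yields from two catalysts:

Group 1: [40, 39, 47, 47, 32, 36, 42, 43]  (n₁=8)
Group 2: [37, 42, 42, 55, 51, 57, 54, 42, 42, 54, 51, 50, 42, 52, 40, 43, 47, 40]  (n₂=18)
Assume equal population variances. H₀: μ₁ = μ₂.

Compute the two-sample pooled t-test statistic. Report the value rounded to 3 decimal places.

test statistic = -2.357

x̄₁=40.750, s₁=5.175, n₁=8
x̄₂=46.722, s₂=6.257, n₂=18
s_p² = [7·5.175² + 17·6.257²]/24 = 35.5463
SE = √(s_p²·(1/8+1/18)) = 2.5334
t = (40.750−46.722)/2.5334 = -2.3574
df = 24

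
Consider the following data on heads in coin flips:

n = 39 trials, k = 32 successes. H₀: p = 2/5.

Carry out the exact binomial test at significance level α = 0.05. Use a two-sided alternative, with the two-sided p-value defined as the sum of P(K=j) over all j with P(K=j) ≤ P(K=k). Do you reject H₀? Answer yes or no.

reject H₀: yes

Exact binomial: n=39, k=32, p₀=2/5=0.4000
P(X=j) = C(n,j)·p₀^j·(1−p₀)^(n−j); p = Σ P(X=j) over j with P(X=j) ≤ P(X=32)
p-value (two-sided) = 0.00000
At α=0.05: p < α → reject H₀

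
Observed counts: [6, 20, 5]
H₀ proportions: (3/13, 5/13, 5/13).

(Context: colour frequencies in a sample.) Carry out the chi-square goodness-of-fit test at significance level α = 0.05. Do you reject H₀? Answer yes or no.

reject H₀: yes

n = 31; E_i = n·p_i = [7.15, 11.92, 11.92]
χ² = (6−7.15)²/7.15 + (20−11.92)²/11.92 + (5−11.92)²/11.92 = 9.6774
df = 2
p-value (upper-tail) = 0.00792
At α=0.05: p < α → reject H₀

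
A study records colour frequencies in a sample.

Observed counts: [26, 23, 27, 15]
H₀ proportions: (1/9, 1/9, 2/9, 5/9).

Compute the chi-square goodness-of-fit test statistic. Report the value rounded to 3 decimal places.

n = 91; E_i = n·p_i = [10.11, 10.11, 20.22, 50.56]
χ² = (26−10.11)²/10.11 + (23−10.11)²/10.11 + (27−20.22)²/20.22 + (15−50.56)²/50.56 = 68.6758
df = 3

test statistic = 68.676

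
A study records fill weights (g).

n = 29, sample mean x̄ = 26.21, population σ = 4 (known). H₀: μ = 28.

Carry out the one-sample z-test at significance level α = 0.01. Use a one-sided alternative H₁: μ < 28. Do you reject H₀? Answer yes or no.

reject H₀: yes

SE = σ/√n = 4/√29 = 0.7428
z = (x̄−μ₀)/SE = (26.21−28)/0.7428 = -2.4099
p-value (one-sided, H₁ less) = 0.00798
At α=0.01: p < α → reject H₀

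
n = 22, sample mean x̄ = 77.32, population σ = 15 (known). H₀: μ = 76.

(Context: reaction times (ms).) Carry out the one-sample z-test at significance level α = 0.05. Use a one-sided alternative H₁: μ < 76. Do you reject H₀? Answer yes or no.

SE = σ/√n = 15/√22 = 3.1980
z = (x̄−μ₀)/SE = (77.32−76)/3.1980 = 0.4128
p-value (one-sided, H₁ less) = 0.66011
At α=0.05: p ≥ α → fail to reject H₀

reject H₀: no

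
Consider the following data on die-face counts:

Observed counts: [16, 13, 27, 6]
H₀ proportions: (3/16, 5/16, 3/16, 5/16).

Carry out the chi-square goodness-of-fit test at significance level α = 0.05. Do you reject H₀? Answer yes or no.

n = 62; E_i = n·p_i = [11.62, 19.38, 11.62, 19.38]
χ² = (16−11.62)²/11.62 + (13−19.38)²/19.38 + (27−11.62)²/11.62 + (6−19.38)²/19.38 = 33.3118
df = 3
p-value (upper-tail) = 0.00000
At α=0.05: p < α → reject H₀

reject H₀: yes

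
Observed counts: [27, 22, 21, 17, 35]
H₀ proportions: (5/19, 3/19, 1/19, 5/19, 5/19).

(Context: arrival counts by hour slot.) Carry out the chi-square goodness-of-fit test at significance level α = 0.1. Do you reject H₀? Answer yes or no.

n = 122; E_i = n·p_i = [32.11, 19.26, 6.42, 32.11, 32.11]
χ² = (27−32.11)²/32.11 + (22−19.26)²/19.26 + (21−6.42)²/6.42 + (17−32.11)²/32.11 + (35−32.11)²/32.11 = 41.6699
df = 4
p-value (upper-tail) = 0.00000
At α=0.1: p < α → reject H₀

reject H₀: yes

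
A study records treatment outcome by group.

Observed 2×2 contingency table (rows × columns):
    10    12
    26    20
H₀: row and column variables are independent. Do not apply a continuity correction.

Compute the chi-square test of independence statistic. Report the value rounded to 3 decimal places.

Row totals [22, 46], col totals [36, 32], n=68
χ² = (10−11.65)²/11.65 + (12−10.35)²/10.35 + (26−24.35)²/24.35 + (20−21.65)²/21.65 = 0.7317
df = 1

test statistic = 0.732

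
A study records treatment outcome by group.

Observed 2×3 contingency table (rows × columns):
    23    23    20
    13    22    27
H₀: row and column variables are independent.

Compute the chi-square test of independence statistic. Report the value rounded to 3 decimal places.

Row totals [66, 62], col totals [36, 45, 47], n=128
χ² = (23−18.56)²/18.56 + (23−23.20)²/23.20 + (20−24.23)²/24.23 + (13−17.44)²/17.44 + (22−21.80)²/21.80 + (27−22.77)²/22.77 = 3.7212
df = 2

test statistic = 3.721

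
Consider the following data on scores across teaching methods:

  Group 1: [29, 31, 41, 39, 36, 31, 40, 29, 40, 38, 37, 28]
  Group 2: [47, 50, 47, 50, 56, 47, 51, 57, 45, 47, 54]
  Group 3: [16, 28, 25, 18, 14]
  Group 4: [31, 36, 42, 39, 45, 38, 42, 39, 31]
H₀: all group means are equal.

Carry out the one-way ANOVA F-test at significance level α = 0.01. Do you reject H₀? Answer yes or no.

Group means [34.92, 50.09, 20.20, 38.11], grand mean 38.216
SSB = Σnᵢ(x̄ᵢ−x̄)² = 3304.756; SSW = ΣΣ(x−x̄ᵢ)² = 761.515
MSB = 3304.756/3 = 1101.5852; MSW = 761.515/33 = 23.0762
F = MSB/MSW = 47.7369
df = (3, 33)
p-value (upper-tail) = 0.00000
At α=0.01: p < α → reject H₀

reject H₀: yes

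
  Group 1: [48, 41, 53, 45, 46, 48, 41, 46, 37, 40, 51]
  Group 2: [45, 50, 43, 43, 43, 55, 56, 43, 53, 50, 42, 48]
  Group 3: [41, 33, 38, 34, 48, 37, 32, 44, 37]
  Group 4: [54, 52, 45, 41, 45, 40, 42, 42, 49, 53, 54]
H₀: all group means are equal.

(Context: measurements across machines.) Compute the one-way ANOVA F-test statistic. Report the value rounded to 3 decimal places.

Group means [45.09, 47.58, 38.22, 47.00], grand mean 44.837
SSB = Σnᵢ(x̄ᵢ−x̄)² = 536.479; SSW = ΣΣ(x−x̄ᵢ)² = 1059.381
MSB = 536.479/3 = 178.8264; MSW = 1059.381/39 = 27.1636
F = MSB/MSW = 6.5833
df = (3, 39)

test statistic = 6.583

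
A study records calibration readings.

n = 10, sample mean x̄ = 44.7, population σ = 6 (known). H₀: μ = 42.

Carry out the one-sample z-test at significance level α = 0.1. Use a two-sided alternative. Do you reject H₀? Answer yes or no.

SE = σ/√n = 6/√10 = 1.8974
z = (x̄−μ₀)/SE = (44.7−42)/1.8974 = 1.4230
p-value (two-sided) = 0.15473
At α=0.1: p ≥ α → fail to reject H₀

reject H₀: no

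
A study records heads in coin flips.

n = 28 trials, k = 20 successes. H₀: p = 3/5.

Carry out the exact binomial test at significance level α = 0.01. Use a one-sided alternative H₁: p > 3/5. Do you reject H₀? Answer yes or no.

Exact binomial: n=28, k=20, p₀=3/5=0.6000
P(X≥20) from Σ C(n,i)·p₀^i·(1−p₀)^(n−i)
p-value (one-sided, H₁ greater) = 0.14848
At α=0.01: p ≥ α → fail to reject H₀

reject H₀: no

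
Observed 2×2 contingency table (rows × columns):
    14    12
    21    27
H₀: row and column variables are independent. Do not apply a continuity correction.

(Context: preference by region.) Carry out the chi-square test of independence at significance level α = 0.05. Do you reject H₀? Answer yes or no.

Row totals [26, 48], col totals [35, 39], n=74
χ² = (14−12.30)²/12.30 + (12−13.70)²/13.70 + (21−22.70)²/22.70 + (27−25.30)²/25.30 = 0.6896
df = 1
p-value (upper-tail) = 0.40629
At α=0.05: p ≥ α → fail to reject H₀

reject H₀: no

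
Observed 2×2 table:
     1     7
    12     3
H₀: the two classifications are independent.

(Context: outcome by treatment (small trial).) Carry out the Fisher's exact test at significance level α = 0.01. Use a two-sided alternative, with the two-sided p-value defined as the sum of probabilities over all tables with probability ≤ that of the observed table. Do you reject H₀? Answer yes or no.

Margins: r₁=8, r₂=15, c₁=13, c₂=10, n=23
p_obs = C(8,1)·C(15,12)/C(23,13); sum pmf over tables with pmf ≤ p_obs
p-value (two-sided) = 0.00590
At α=0.01: p < α → reject H₀

reject H₀: yes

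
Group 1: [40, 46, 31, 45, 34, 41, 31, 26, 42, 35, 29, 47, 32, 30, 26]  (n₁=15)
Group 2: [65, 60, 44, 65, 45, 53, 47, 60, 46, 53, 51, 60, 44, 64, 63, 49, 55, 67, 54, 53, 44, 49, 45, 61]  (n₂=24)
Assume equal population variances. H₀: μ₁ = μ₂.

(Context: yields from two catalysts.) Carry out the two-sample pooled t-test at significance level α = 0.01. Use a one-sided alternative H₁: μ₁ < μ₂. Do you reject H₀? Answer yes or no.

x̄₁=35.667, s₁=7.237, n₁=15
x̄₂=54.042, s₂=7.765, n₂=24
s_p² = [14·7.237² + 23·7.765²]/37 = 57.3052
SE = √(s_p²·(1/15+1/24)) = 2.4916
t = (35.667−54.042)/2.4916 = -7.3748
df = 37
p-value (one-sided, H₁ less) = 0.00000
At α=0.01: p < α → reject H₀

reject H₀: yes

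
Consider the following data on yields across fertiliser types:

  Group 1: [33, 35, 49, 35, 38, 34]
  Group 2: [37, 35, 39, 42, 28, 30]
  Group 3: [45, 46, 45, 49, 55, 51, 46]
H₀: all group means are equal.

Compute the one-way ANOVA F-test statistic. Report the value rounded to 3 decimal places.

test statistic = 12.629

Group means [37.33, 35.17, 48.14], grand mean 40.632
SSB = Σnᵢ(x̄ᵢ−x̄)² = 639.397; SSW = ΣΣ(x−x̄ᵢ)² = 405.024
MSB = 639.397/2 = 319.6986; MSW = 405.024/16 = 25.3140
F = MSB/MSW = 12.6293
df = (2, 16)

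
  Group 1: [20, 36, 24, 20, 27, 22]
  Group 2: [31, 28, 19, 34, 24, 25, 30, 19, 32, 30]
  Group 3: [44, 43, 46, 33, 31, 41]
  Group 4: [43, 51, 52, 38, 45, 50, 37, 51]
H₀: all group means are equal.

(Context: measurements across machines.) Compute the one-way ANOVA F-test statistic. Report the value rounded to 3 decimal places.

test statistic = 22.448

Group means [24.83, 27.20, 39.67, 45.88], grand mean 34.200
SSB = Σnᵢ(x̄ᵢ−x̄)² = 2286.158; SSW = ΣΣ(x−x̄ᵢ)² = 882.642
MSB = 2286.158/3 = 762.0528; MSW = 882.642/26 = 33.9478
F = MSB/MSW = 22.4478
df = (3, 26)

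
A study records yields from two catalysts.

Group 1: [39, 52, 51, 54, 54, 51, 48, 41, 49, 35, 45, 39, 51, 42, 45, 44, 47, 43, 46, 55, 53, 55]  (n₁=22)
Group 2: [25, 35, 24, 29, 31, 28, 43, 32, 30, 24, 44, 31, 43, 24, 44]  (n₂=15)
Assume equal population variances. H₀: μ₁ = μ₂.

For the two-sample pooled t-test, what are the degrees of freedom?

degrees of freedom = 35

df = n₁ + n₂ − 2 = 22 + 15 − 2 = 35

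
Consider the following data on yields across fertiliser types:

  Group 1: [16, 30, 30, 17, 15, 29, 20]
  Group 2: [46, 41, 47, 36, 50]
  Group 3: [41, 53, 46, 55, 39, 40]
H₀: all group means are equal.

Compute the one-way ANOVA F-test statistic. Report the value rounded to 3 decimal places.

Group means [22.43, 44.00, 45.67], grand mean 36.167
SSB = Σnᵢ(x̄ᵢ−x̄)² = 2169.452; SSW = ΣΣ(x−x̄ᵢ)² = 651.048
MSB = 2169.452/2 = 1084.7262; MSW = 651.048/15 = 43.4032
F = MSB/MSW = 24.9919
df = (2, 15)

test statistic = 24.992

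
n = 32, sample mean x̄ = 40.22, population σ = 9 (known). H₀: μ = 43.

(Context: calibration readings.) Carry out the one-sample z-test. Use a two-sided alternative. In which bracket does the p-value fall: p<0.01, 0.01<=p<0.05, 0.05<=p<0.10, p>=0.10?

SE = σ/√n = 9/√32 = 1.5910
z = (x̄−μ₀)/SE = (40.22−43)/1.5910 = -1.7473
p-value (two-sided) = 0.08058
→ bracket: 0.05<=p<0.10

p-value bracket: 0.05<=p<0.10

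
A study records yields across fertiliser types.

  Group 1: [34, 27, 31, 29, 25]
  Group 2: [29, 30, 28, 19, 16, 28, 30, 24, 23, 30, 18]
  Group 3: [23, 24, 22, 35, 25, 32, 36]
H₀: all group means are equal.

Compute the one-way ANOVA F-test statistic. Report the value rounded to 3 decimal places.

test statistic = 1.415

Group means [29.20, 25.00, 28.14], grand mean 26.870
SSB = Σnᵢ(x̄ᵢ−x̄)² = 76.952; SSW = ΣΣ(x−x̄ᵢ)² = 543.657
MSB = 76.952/2 = 38.4758; MSW = 543.657/20 = 27.1829
F = MSB/MSW = 1.4154
df = (2, 20)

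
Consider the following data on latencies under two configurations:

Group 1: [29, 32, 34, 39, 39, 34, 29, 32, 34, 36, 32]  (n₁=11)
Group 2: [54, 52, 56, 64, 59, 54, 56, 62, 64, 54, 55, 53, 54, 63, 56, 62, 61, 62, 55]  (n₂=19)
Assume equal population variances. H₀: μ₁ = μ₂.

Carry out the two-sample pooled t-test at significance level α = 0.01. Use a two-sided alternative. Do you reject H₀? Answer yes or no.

x̄₁=33.636, s₁=3.384, n₁=11
x̄₂=57.684, s₂=4.137, n₂=19
s_p² = [10·3.384² + 18·4.137²]/28 = 15.0947
SE = √(s_p²·(1/11+1/19)) = 1.4720
t = (33.636−57.684)/1.4720 = -16.3372
df = 28
p-value (two-sided) = 0.00000
At α=0.01: p < α → reject H₀

reject H₀: yes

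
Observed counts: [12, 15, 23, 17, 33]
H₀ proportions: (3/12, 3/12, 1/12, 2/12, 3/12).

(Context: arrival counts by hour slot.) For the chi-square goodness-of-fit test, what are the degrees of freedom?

df = k − 1 = 5 − 1 = 4

degrees of freedom = 4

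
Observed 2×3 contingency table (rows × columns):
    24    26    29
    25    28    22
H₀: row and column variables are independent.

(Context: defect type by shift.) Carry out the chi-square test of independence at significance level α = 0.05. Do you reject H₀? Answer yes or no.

reject H₀: no

Row totals [79, 75], col totals [49, 54, 51], n=154
χ² = (24−25.14)²/25.14 + (26−27.70)²/27.70 + (29−26.16)²/26.16 + (25−23.86)²/23.86 + (28−26.30)²/26.30 + (22−24.84)²/24.84 = 0.9520
df = 2
p-value (upper-tail) = 0.62126
At α=0.05: p ≥ α → fail to reject H₀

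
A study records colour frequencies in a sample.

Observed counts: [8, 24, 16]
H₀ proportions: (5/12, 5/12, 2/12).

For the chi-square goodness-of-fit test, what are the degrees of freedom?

df = k − 1 = 3 − 1 = 2

degrees of freedom = 2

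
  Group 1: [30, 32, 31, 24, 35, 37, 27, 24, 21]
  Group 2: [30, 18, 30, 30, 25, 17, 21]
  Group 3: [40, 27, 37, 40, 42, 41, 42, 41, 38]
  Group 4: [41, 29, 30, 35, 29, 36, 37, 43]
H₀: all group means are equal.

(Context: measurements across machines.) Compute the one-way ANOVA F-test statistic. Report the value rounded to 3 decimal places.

test statistic = 11.359

Group means [29.00, 24.43, 38.67, 35.00], grand mean 32.121
SSB = Σnᵢ(x̄ᵢ−x̄)² = 953.801; SSW = ΣΣ(x−x̄ᵢ)² = 811.714
MSB = 953.801/3 = 317.9336; MSW = 811.714/29 = 27.9901
F = MSB/MSW = 11.3588
df = (3, 29)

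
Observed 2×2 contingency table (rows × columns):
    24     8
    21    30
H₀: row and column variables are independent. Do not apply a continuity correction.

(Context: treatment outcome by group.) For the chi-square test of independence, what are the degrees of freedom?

df = (r−1)(c−1) = (2−1)·(2−1) = 1

degrees of freedom = 1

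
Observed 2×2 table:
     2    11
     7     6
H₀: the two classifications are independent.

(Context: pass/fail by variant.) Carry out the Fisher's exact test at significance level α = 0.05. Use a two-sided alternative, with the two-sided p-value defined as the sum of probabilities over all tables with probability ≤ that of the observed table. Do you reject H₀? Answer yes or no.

reject H₀: no

Margins: r₁=13, r₂=13, c₁=9, c₂=17, n=26
p_obs = C(13,2)·C(13,7)/C(26,9); sum pmf over tables with pmf ≤ p_obs
p-value (two-sided) = 0.09684
At α=0.05: p ≥ α → fail to reject H₀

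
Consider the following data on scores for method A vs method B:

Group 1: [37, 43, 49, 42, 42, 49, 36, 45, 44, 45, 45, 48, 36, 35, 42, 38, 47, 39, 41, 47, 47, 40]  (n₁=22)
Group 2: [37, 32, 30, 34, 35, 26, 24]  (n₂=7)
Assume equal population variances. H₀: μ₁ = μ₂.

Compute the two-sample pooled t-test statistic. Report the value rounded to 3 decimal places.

x̄₁=42.591, s₁=4.415, n₁=22
x̄₂=31.143, s₂=4.776, n₂=7
s_p² = [21·4.415² + 6·4.776²]/27 = 20.2287
SE = √(s_p²·(1/22+1/7)) = 1.9517
t = (42.591−31.143)/1.9517 = 5.8656
df = 27

test statistic = 5.866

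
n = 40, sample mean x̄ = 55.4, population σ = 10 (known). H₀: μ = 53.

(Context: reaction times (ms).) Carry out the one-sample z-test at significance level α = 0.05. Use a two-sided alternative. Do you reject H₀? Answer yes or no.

SE = σ/√n = 10/√40 = 1.5811
z = (x̄−μ₀)/SE = (55.4−53)/1.5811 = 1.5179
p-value (two-sided) = 0.12904
At α=0.05: p ≥ α → fail to reject H₀

reject H₀: no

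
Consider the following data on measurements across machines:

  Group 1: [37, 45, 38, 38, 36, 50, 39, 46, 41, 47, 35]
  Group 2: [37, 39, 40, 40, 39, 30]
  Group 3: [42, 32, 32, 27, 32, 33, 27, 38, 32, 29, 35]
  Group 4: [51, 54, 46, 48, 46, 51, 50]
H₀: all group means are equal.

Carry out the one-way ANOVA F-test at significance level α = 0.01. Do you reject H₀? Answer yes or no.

reject H₀: yes

Group means [41.09, 37.50, 32.64, 49.43], grand mean 39.486
SSB = Σnᵢ(x̄ᵢ−x̄)² = 1260.074; SSW = ΣΣ(x−x̄ᵢ)² = 582.669
MSB = 1260.074/3 = 420.0247; MSW = 582.669/31 = 18.7958
F = MSB/MSW = 22.3468
df = (3, 31)
p-value (upper-tail) = 0.00000
At α=0.01: p < α → reject H₀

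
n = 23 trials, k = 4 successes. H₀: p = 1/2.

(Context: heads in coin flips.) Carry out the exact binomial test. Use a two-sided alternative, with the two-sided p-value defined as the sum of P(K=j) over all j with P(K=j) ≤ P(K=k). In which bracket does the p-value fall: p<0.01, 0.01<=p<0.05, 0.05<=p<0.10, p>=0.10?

p-value bracket: p<0.01

Exact binomial: n=23, k=4, p₀=1/2=0.5000
P(X=j) = C(n,j)·p₀^j·(1−p₀)^(n−j); p = Σ P(X=j) over j with P(X=j) ≤ P(X=4)
p-value (two-sided) = 0.00260
→ bracket: p<0.01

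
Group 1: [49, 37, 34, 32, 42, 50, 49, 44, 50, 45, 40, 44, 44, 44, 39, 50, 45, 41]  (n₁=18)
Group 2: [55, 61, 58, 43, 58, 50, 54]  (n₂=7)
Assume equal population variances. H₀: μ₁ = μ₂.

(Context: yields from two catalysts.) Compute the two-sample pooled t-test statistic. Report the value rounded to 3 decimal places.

test statistic = -4.370

x̄₁=43.278, s₁=5.410, n₁=18
x̄₂=54.143, s₂=6.040, n₂=7
s_p² = [17·5.410² + 6·6.040²]/23 = 31.1508
SE = √(s_p²·(1/18+1/7)) = 2.4861
t = (43.278−54.143)/2.4861 = -4.3703
df = 23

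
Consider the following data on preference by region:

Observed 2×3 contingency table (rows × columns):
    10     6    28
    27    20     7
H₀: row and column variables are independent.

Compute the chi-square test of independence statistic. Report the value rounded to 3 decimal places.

Row totals [44, 54], col totals [37, 26, 35], n=98
χ² = (10−16.61)²/16.61 + (6−11.67)²/11.67 + (28−15.71)²/15.71 + (27−20.39)²/20.39 + (20−14.33)²/14.33 + (7−19.29)²/19.29 = 27.2122
df = 2

test statistic = 27.212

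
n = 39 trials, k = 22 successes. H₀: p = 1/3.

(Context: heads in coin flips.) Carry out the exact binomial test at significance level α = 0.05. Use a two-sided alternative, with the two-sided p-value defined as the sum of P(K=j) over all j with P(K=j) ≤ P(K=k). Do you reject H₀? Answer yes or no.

Exact binomial: n=39, k=22, p₀=1/3=0.3333
P(X=j) = C(n,j)·p₀^j·(1−p₀)^(n−j); p = Σ P(X=j) over j with P(X=j) ≤ P(X=22)
p-value (two-sided) = 0.00343
At α=0.05: p < α → reject H₀

reject H₀: yes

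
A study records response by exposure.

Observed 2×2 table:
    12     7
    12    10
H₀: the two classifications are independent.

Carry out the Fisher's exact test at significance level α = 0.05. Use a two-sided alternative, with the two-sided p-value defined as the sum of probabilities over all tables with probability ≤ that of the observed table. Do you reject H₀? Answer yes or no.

Margins: r₁=19, r₂=22, c₁=24, c₂=17, n=41
p_obs = C(19,12)·C(22,12)/C(41,24); sum pmf over tables with pmf ≤ p_obs
p-value (two-sided) = 0.75198
At α=0.05: p ≥ α → fail to reject H₀

reject H₀: no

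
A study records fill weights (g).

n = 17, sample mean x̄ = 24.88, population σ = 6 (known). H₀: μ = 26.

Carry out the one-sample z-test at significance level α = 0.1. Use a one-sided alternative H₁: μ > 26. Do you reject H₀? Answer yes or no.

reject H₀: no

SE = σ/√n = 6/√17 = 1.4552
z = (x̄−μ₀)/SE = (24.88−26)/1.4552 = -0.7696
p-value (one-sided, H₁ greater) = 0.77925
At α=0.1: p ≥ α → fail to reject H₀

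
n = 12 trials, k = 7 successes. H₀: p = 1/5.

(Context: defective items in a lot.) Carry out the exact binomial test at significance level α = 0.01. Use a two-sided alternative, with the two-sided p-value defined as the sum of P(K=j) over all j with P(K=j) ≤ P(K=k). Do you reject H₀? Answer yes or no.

reject H₀: yes

Exact binomial: n=12, k=7, p₀=1/5=0.2000
P(X=j) = C(n,j)·p₀^j·(1−p₀)^(n−j); p = Σ P(X=j) over j with P(X=j) ≤ P(X=7)
p-value (two-sided) = 0.00390
At α=0.01: p < α → reject H₀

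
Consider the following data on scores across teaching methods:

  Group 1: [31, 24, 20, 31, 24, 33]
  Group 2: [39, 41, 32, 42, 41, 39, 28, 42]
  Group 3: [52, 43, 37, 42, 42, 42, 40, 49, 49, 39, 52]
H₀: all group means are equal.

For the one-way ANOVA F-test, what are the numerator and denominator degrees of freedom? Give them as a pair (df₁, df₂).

k = 3 groups, N = 25 total
df = (k−1, N−k) = (3−1, 25−3) = (2, 22)

degrees of freedom = [2, 22]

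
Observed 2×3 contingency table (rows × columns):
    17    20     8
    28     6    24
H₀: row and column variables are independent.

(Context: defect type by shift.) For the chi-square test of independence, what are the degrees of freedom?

df = (r−1)(c−1) = (2−1)·(3−1) = 2

degrees of freedom = 2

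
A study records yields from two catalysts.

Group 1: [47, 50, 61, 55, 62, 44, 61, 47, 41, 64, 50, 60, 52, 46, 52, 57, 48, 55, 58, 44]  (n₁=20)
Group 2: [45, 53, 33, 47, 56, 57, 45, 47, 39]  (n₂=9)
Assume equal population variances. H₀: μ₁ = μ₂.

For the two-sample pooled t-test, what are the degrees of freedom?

degrees of freedom = 27

df = n₁ + n₂ − 2 = 20 + 9 − 2 = 27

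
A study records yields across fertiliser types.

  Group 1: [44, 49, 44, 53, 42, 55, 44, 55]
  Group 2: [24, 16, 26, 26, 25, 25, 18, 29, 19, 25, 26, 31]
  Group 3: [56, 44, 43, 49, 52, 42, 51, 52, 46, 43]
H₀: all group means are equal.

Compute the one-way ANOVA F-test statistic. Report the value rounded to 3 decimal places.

test statistic = 87.275

Group means [48.25, 24.17, 47.80], grand mean 38.467
SSB = Σnᵢ(x̄ᵢ−x̄)² = 4090.700; SSW = ΣΣ(x−x̄ᵢ)² = 632.767
MSB = 4090.700/2 = 2045.3500; MSW = 632.767/27 = 23.4358
F = MSB/MSW = 87.2746
df = (2, 27)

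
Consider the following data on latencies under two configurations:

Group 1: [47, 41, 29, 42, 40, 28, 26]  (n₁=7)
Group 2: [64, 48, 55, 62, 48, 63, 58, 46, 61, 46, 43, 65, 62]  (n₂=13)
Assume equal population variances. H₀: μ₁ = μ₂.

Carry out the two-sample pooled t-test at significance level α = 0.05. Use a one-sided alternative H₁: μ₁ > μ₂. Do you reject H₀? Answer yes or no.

reject H₀: no

x̄₁=36.143, s₁=8.275, n₁=7
x̄₂=55.462, s₂=8.110, n₂=13
s_p² = [6·8.275² + 12·8.110²]/18 = 66.6716
SE = √(s_p²·(1/7+1/13)) = 3.8279
t = (36.143−55.462)/3.8279 = -5.0468
df = 18
p-value (one-sided, H₁ greater) = 0.99996
At α=0.05: p ≥ α → fail to reject H₀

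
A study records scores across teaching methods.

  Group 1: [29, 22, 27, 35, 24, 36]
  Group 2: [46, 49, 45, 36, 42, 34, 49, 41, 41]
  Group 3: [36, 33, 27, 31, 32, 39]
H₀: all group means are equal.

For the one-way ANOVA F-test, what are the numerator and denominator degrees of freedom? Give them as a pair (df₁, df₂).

k = 3 groups, N = 21 total
df = (k−1, N−k) = (3−1, 21−3) = (2, 18)

degrees of freedom = [2, 18]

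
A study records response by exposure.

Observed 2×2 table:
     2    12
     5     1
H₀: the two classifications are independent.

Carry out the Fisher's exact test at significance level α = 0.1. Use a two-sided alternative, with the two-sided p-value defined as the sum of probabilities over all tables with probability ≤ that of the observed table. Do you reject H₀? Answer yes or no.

Margins: r₁=14, r₂=6, c₁=7, c₂=13, n=20
p_obs = C(14,2)·C(6,5)/C(20,7); sum pmf over tables with pmf ≤ p_obs
p-value (two-sided) = 0.00722
At α=0.1: p < α → reject H₀

reject H₀: yes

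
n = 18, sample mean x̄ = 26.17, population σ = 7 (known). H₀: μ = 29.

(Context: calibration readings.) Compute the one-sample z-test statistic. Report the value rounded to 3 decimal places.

test statistic = -1.715

SE = σ/√n = 7/√18 = 1.6499
z = (x̄−μ₀)/SE = (26.17−29)/1.6499 = -1.7152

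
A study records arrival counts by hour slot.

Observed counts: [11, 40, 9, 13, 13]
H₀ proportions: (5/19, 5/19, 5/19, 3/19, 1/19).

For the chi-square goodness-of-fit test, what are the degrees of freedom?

df = k − 1 = 5 − 1 = 4

degrees of freedom = 4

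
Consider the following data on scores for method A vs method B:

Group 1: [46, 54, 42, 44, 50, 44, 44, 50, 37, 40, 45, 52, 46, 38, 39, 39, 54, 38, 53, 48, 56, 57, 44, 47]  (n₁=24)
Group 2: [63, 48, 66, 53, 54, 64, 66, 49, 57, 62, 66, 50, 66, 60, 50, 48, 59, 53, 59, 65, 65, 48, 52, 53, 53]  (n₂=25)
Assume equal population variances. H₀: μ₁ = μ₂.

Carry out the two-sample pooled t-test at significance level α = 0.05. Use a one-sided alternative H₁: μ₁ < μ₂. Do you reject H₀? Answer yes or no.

reject H₀: yes

x̄₁=46.125, s₁=6.067, n₁=24
x̄₂=57.160, s₂=6.712, n₂=25
s_p² = [23·6.067² + 24·6.712²]/47 = 41.0210
SE = √(s_p²·(1/24+1/25)) = 1.8303
t = (46.125−57.160)/1.8303 = -6.0290
df = 47
p-value (one-sided, H₁ less) = 0.00000
At α=0.05: p < α → reject H₀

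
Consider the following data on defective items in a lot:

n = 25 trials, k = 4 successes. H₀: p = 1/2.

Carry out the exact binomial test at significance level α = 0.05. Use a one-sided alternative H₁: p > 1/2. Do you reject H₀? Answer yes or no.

Exact binomial: n=25, k=4, p₀=1/2=0.5000
P(X≥4) from Σ C(n,i)·p₀^i·(1−p₀)^(n−i)
p-value (one-sided, H₁ greater) = 0.99992
At α=0.05: p ≥ α → fail to reject H₀

reject H₀: no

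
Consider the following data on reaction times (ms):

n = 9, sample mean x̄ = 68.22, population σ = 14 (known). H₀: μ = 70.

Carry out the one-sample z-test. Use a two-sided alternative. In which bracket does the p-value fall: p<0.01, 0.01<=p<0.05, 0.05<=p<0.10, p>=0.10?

SE = σ/√n = 14/√9 = 4.6667
z = (x̄−μ₀)/SE = (68.22−70)/4.6667 = -0.3814
p-value (two-sided) = 0.70289
→ bracket: p>=0.10

p-value bracket: p>=0.10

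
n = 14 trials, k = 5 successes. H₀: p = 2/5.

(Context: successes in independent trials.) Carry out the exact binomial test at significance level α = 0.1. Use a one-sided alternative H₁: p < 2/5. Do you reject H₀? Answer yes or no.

reject H₀: no

Exact binomial: n=14, k=5, p₀=2/5=0.4000
P(X≤5) from Σ C(n,i)·p₀^i·(1−p₀)^(n−i)
p-value (one-sided, H₁ less) = 0.48585
At α=0.1: p ≥ α → fail to reject H₀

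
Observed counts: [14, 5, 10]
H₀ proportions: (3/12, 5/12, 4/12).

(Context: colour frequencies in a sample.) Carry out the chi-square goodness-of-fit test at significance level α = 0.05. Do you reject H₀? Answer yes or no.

n = 29; E_i = n·p_i = [7.25, 12.08, 9.67]
χ² = (14−7.25)²/7.25 + (5−12.08)²/12.08 + (10−9.67)²/9.67 = 10.4483
df = 2
p-value (upper-tail) = 0.00539
At α=0.05: p < α → reject H₀

reject H₀: yes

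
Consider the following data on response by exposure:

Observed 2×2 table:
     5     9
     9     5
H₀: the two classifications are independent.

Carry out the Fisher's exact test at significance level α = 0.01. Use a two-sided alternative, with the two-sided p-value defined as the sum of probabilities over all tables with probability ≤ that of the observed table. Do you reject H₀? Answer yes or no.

Margins: r₁=14, r₂=14, c₁=14, c₂=14, n=28
p_obs = C(14,5)·C(14,9)/C(28,14); sum pmf over tables with pmf ≤ p_obs
p-value (two-sided) = 0.25680
At α=0.01: p ≥ α → fail to reject H₀

reject H₀: no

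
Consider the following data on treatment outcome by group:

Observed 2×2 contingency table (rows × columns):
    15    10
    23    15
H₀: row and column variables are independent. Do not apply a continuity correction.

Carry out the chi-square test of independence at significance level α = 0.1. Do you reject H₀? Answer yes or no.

Row totals [25, 38], col totals [38, 25], n=63
χ² = (15−15.08)²/15.08 + (10−9.92)²/9.92 + (23−22.92)²/22.92 + (15−15.08)²/15.08 = 0.0017
df = 1
p-value (upper-tail) = 0.96668
At α=0.1: p ≥ α → fail to reject H₀

reject H₀: no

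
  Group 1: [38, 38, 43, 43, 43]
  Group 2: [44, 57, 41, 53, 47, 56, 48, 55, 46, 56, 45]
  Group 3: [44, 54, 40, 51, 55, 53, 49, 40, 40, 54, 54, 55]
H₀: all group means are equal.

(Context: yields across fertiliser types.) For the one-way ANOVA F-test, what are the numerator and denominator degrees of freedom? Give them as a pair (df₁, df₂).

degrees of freedom = [2, 25]

k = 3 groups, N = 28 total
df = (k−1, N−k) = (3−1, 28−3) = (2, 25)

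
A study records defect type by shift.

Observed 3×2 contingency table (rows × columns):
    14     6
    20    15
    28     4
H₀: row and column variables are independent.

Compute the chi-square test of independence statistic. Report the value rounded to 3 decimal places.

test statistic = 7.543

Row totals [20, 35, 32], col totals [62, 25], n=87
χ² = (14−14.25)²/14.25 + (6−5.75)²/5.75 + (20−24.94)²/24.94 + (15−10.06)²/10.06 + (28−22.80)²/22.80 + (4−9.20)²/9.20 = 7.5429
df = 2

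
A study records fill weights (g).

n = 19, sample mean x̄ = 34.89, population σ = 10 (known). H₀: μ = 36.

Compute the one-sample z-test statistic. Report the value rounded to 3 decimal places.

SE = σ/√n = 10/√19 = 2.2942
z = (x̄−μ₀)/SE = (34.89−36)/2.2942 = -0.4838

test statistic = -0.484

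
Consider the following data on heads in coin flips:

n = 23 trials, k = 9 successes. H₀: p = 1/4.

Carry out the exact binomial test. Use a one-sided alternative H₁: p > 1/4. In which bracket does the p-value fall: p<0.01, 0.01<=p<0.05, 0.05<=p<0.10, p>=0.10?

p-value bracket: 0.05<=p<0.10

Exact binomial: n=23, k=9, p₀=1/4=0.2500
P(X≥9) from Σ C(n,i)·p₀^i·(1−p₀)^(n−i)
p-value (one-sided, H₁ greater) = 0.09632
→ bracket: 0.05<=p<0.10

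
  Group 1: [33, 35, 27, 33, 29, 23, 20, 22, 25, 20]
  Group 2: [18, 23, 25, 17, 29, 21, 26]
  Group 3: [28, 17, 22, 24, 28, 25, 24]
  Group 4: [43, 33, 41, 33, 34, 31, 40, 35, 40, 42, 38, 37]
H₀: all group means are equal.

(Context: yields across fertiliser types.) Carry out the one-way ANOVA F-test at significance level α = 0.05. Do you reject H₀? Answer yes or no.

Group means [26.70, 22.71, 24.00, 37.25], grand mean 28.917
SSB = Σnᵢ(x̄ᵢ−x̄)² = 1320.971; SSW = ΣΣ(x−x̄ᵢ)² = 657.779
MSB = 1320.971/3 = 440.3238; MSW = 657.779/32 = 20.5556
F = MSB/MSW = 21.4211
df = (3, 32)
p-value (upper-tail) = 0.00000
At α=0.05: p < α → reject H₀

reject H₀: yes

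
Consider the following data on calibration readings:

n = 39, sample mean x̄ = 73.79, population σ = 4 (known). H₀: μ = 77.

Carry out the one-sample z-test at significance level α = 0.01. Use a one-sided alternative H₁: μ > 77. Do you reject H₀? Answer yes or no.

SE = σ/√n = 4/√39 = 0.6405
z = (x̄−μ₀)/SE = (73.79−77)/0.6405 = -5.0116
p-value (one-sided, H₁ greater) = 1.00000
At α=0.01: p ≥ α → fail to reject H₀

reject H₀: no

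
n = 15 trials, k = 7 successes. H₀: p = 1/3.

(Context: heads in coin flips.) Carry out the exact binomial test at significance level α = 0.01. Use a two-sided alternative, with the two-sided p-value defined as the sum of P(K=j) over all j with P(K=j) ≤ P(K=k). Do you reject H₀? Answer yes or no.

reject H₀: no

Exact binomial: n=15, k=7, p₀=1/3=0.3333
P(X=j) = C(n,j)·p₀^j·(1−p₀)^(n−j); p = Σ P(X=j) over j with P(X=j) ≤ P(X=7)
p-value (two-sided) = 0.28240
At α=0.01: p ≥ α → fail to reject H₀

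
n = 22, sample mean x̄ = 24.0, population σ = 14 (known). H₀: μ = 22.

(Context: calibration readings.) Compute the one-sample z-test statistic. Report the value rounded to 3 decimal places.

test statistic = 0.670

SE = σ/√n = 14/√22 = 2.9848
z = (x̄−μ₀)/SE = (24.0−22)/2.9848 = 0.6701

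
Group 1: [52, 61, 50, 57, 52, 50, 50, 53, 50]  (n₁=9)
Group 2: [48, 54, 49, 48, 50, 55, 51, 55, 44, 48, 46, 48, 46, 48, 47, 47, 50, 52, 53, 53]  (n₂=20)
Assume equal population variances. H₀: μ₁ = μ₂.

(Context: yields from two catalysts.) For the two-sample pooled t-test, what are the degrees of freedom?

df = n₁ + n₂ − 2 = 9 + 20 − 2 = 27

degrees of freedom = 27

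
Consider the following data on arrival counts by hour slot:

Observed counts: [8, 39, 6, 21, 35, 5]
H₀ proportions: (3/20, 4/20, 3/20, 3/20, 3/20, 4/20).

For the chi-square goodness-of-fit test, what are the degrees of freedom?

df = k − 1 = 6 − 1 = 5

degrees of freedom = 5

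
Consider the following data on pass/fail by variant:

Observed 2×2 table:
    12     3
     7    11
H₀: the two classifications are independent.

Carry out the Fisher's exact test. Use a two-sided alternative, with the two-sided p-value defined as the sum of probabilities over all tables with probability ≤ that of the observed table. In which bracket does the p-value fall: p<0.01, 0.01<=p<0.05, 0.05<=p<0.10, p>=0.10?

Margins: r₁=15, r₂=18, c₁=19, c₂=14, n=33
p_obs = C(15,12)·C(18,7)/C(33,19); sum pmf over tables with pmf ≤ p_obs
p-value (two-sided) = 0.03290
→ bracket: 0.01<=p<0.05

p-value bracket: 0.01<=p<0.05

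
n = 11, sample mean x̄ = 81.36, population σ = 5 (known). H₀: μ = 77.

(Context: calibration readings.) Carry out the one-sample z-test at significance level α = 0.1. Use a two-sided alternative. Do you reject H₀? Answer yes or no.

SE = σ/√n = 5/√11 = 1.5076
z = (x̄−μ₀)/SE = (81.36−77)/1.5076 = 2.8921
p-value (two-sided) = 0.00383
At α=0.1: p < α → reject H₀

reject H₀: yes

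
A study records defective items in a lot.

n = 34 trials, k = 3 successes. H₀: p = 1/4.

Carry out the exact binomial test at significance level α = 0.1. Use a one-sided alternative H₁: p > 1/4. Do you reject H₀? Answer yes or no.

reject H₀: no

Exact binomial: n=34, k=3, p₀=1/4=0.2500
P(X≥3) from Σ C(n,i)·p₀^i·(1−p₀)^(n−i)
p-value (one-sided, H₁ greater) = 0.99578
At α=0.1: p ≥ α → fail to reject H₀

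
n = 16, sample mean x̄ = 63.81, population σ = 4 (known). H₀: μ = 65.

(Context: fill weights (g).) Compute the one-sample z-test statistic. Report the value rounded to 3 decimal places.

SE = σ/√n = 4/√16 = 1.0000
z = (x̄−μ₀)/SE = (63.81−65)/1.0000 = -1.1900

test statistic = -1.190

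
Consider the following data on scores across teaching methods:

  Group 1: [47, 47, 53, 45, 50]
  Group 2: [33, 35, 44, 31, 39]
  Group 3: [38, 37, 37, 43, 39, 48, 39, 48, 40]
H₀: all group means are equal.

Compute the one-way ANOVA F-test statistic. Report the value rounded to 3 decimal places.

test statistic = 9.900

Group means [48.40, 36.40, 41.00], grand mean 41.737
SSB = Σnᵢ(x̄ᵢ−x̄)² = 369.284; SSW = ΣΣ(x−x̄ᵢ)² = 298.400
MSB = 369.284/2 = 184.6421; MSW = 298.400/16 = 18.6500
F = MSB/MSW = 9.9004
df = (2, 16)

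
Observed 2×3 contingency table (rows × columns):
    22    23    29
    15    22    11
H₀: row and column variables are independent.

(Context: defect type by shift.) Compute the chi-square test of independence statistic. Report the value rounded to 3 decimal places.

Row totals [74, 48], col totals [37, 45, 40], n=122
χ² = (22−22.44)²/22.44 + (23−27.30)²/27.30 + (29−24.26)²/24.26 + (15−14.56)²/14.56 + (22−17.70)²/17.70 + (11−15.74)²/15.74 = 4.0914
df = 2

test statistic = 4.091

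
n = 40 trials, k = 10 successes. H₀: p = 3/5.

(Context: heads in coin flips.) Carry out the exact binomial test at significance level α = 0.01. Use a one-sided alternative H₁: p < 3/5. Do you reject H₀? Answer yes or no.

Exact binomial: n=40, k=10, p₀=3/5=0.6000
P(X≤10) from Σ C(n,i)·p₀^i·(1−p₀)^(n−i)
p-value (one-sided, H₁ less) = 0.00001
At α=0.01: p < α → reject H₀

reject H₀: yes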